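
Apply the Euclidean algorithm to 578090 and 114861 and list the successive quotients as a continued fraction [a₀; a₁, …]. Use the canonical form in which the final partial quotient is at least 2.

Apply division with remainder until the remainder is 0:
578090 ÷ 114861 → quotient 5, remainder 3785
114861 ÷ 3785 → quotient 30, remainder 1311
3785 ÷ 1311 → quotient 2, remainder 1163
1311 ÷ 1163 → quotient 1, remainder 148
1163 ÷ 148 → quotient 7, remainder 127
148 ÷ 127 → quotient 1, remainder 21
127 ÷ 21 → quotient 6, remainder 1
21 ÷ 1 → quotient 21, remainder 0

[5; 30, 2, 1, 7, 1, 6, 21]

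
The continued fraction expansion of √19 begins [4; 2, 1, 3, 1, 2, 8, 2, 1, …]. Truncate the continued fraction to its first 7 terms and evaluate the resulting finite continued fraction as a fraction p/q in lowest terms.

a_0 = 4: 4/1
a_1 = 2: 9/2
a_2 = 1: 13/3
a_3 = 3: 48/11
a_4 = 1: 61/14
a_5 = 2: 170/39
a_6 = 8: 1421/326

1421/326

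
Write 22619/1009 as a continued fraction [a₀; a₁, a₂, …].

Apply division with remainder until the remainder is 0:
22619 = 22·1009 + 421, so a_0 = 22
1009 = 2·421 + 167, so a_1 = 2
421 = 2·167 + 87, so a_2 = 2
167 = 1·87 + 80, so a_3 = 1
87 = 1·80 + 7, so a_4 = 1
80 = 11·7 + 3, so a_5 = 11
7 = 2·3 + 1, so a_6 = 2
3 = 3·1 + 0, so a_7 = 3

[22; 2, 2, 1, 1, 11, 2, 3]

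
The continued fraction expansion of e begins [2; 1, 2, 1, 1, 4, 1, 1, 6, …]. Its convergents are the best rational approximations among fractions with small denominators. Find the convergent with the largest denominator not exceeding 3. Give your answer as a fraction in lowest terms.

a_0 = 2: 2/1  (≤ bound)
a_1 = 1: 3/1  (≤ bound)
a_2 = 2: 8/3  (≤ bound)
a_3 = 1: 11/4  (> 3, stop)

8/3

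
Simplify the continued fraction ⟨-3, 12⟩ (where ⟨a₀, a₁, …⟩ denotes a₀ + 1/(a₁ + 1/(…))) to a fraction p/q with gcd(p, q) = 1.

Compute successive convergents:
a_0 = -3: -3/1
a_1 = 12: -35/12

-35/12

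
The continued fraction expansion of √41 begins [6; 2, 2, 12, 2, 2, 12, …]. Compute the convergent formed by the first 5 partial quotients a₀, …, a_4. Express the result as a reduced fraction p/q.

a_0 = 6: 6/1
a_1 = 2: 13/2
a_2 = 2: 32/5
a_3 = 12: 397/62
a_4 = 2: 826/129

826/129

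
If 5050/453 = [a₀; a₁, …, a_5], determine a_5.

5050 = 11·453 + 67, so a_0 = 11
453 = 6·67 + 51, so a_1 = 6
67 = 1·51 + 16, so a_2 = 1
51 = 3·16 + 3, so a_3 = 3
16 = 5·3 + 1, so a_4 = 5
3 = 3·1 + 0, so a_5 = 3

3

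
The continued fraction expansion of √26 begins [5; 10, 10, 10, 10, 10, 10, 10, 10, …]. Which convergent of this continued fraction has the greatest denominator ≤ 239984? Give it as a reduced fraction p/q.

530451/104030

a_0 = 5: 5/1  (≤ bound)
a_1 = 10: 51/10  (≤ bound)
a_2 = 10: 515/101  (≤ bound)
a_3 = 10: 5201/1020  (≤ bound)
a_4 = 10: 52525/10301  (≤ bound)
a_5 = 10: 530451/104030  (≤ bound)
a_6 = 10: 5357035/1050601  (> 239984, stop)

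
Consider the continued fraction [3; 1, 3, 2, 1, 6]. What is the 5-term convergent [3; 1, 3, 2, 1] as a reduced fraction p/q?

49/13

Build up convergents one term at a time:
a_0 = 3: 3/1
a_1 = 1: 4/1
a_2 = 3: 15/4
a_3 = 2: 34/9
a_4 = 1: 49/13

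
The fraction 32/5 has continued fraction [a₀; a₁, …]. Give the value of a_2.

2

32 = 6·5 + 2, so a_0 = 6
5 = 2·2 + 1, so a_1 = 2
2 = 2·1 + 0, so a_2 = 2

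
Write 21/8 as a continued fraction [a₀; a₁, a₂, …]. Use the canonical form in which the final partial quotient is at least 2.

[2; 1, 1, 1, 2]

⌊21/8⌋ = 2, remainder 5
⌊8/5⌋ = 1, remainder 3
⌊5/3⌋ = 1, remainder 2
⌊3/2⌋ = 1, remainder 1
⌊2/1⌋ = 2, remainder 0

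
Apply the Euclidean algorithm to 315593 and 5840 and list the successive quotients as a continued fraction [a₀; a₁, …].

315593 ÷ 5840 → quotient 54, remainder 233
5840 ÷ 233 → quotient 25, remainder 15
233 ÷ 15 → quotient 15, remainder 8
15 ÷ 8 → quotient 1, remainder 7
8 ÷ 7 → quotient 1, remainder 1
7 ÷ 1 → quotient 7, remainder 0

[54; 25, 15, 1, 1, 7]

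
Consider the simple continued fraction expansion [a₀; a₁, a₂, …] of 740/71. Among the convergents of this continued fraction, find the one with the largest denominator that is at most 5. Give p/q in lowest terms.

52/5

a_0 = 10: 10/1  (≤ bound)
a_1 = 2: 21/2  (≤ bound)
a_2 = 2: 52/5  (≤ bound)
a_3 = 1: 73/7  (> 5, stop)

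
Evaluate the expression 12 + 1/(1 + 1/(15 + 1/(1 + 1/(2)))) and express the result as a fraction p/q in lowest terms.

647/50

Start with 2.
1 + 1/(2/1) = 1 + 1/2 = 3/2
15 + 1/(3/2) = 15 + 2/3 = 47/3
1 + 1/(47/3) = 1 + 3/47 = 50/47
12 + 1/(50/47) = 12 + 47/50 = 647/50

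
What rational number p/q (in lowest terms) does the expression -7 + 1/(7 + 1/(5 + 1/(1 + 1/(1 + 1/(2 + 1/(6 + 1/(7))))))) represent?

Collapse the nested fraction from the inside out:
Start with 7.
6 + 1/(7/1) = 6 + 1/7 = 43/7
2 + 1/(43/7) = 2 + 7/43 = 93/43
1 + 1/(93/43) = 1 + 43/93 = 136/93
1 + 1/(136/93) = 1 + 93/136 = 229/136
5 + 1/(229/136) = 5 + 136/229 = 1281/229
7 + 1/(1281/229) = 7 + 229/1281 = 9196/1281
-7 + 1/(9196/1281) = -7 + 1281/9196 = -63091/9196

-63091/9196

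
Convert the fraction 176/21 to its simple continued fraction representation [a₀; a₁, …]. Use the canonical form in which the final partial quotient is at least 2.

176 = 8·21 + 8, so a_0 = 8
21 = 2·8 + 5, so a_1 = 2
8 = 1·5 + 3, so a_2 = 1
5 = 1·3 + 2, so a_3 = 1
3 = 1·2 + 1, so a_4 = 1
2 = 2·1 + 0, so a_5 = 2

[8; 2, 1, 1, 1, 2]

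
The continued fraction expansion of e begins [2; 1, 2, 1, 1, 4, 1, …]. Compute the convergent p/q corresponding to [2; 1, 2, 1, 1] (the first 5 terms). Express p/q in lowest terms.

19/7

a_0 = 2: 2/1
a_1 = 1: 3/1
a_2 = 2: 8/3
a_3 = 1: 11/4
a_4 = 1: 19/7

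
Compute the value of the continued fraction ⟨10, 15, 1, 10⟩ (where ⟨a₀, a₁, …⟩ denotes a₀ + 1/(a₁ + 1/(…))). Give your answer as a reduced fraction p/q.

1761/175

a_0 = 10: 10/1
a_1 = 15: 151/15
a_2 = 1: 161/16
a_3 = 10: 1761/175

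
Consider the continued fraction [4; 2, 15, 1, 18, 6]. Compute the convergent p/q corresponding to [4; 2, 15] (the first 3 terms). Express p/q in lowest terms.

Work from the innermost term outward:
Start with 15.
2 + 1/(15/1) = 2 + 1/15 = 31/15
4 + 1/(31/15) = 4 + 15/31 = 139/31

139/31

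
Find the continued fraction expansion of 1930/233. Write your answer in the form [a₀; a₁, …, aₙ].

Apply division with remainder until the remainder is 0:
1930 = 8·233 + 66, so a_0 = 8
233 = 3·66 + 35, so a_1 = 3
66 = 1·35 + 31, so a_2 = 1
35 = 1·31 + 4, so a_3 = 1
31 = 7·4 + 3, so a_4 = 7
4 = 1·3 + 1, so a_5 = 1
3 = 3·1 + 0, so a_6 = 3

[8; 3, 1, 1, 7, 1, 3]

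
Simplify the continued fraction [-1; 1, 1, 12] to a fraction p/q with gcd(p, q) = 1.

-12/25

a_0 = -1: -1/1
a_1 = 1: 0/1
a_2 = 1: -1/2
a_3 = 12: -12/25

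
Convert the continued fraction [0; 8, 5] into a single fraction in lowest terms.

5/41

a_0 = 0: 0/1
a_1 = 8: 1/8
a_2 = 5: 5/41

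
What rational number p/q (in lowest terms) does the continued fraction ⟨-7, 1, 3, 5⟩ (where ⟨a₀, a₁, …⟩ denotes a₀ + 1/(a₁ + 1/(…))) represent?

-131/21

a_0 = -7: -7/1
a_1 = 1: -6/1
a_2 = 3: -25/4
a_3 = 5: -131/21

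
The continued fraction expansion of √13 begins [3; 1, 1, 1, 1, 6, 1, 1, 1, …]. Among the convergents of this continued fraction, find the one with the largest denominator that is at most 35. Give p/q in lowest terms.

119/33

a_0 = 3: 3/1  (≤ bound)
a_1 = 1: 4/1  (≤ bound)
a_2 = 1: 7/2  (≤ bound)
a_3 = 1: 11/3  (≤ bound)
a_4 = 1: 18/5  (≤ bound)
a_5 = 6: 119/33  (≤ bound)
a_6 = 1: 137/38  (> 35, stop)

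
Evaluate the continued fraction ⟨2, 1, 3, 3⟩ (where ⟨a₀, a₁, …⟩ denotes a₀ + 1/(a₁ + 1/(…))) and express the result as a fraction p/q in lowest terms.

36/13

Collapse the nested fraction from the inside out:
Start with 3.
3 + 1/(3/1) = 3 + 1/3 = 10/3
1 + 1/(10/3) = 1 + 3/10 = 13/10
2 + 1/(13/10) = 2 + 10/13 = 36/13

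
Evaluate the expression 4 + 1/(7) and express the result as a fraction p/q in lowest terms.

Work from the innermost term outward:
Start with 7.
4 + 1/(7/1) = 4 + 1/7 = 29/7

29/7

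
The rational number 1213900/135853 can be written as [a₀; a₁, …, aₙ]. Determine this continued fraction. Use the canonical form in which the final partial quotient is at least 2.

[8; 1, 14, 2, 11, 54, 2, 3]

Repeatedly divide and take the remainder:
⌊1213900/135853⌋ = 8, remainder 127076
⌊135853/127076⌋ = 1, remainder 8777
⌊127076/8777⌋ = 14, remainder 4198
⌊8777/4198⌋ = 2, remainder 381
⌊4198/381⌋ = 11, remainder 7
⌊381/7⌋ = 54, remainder 3
⌊7/3⌋ = 2, remainder 1
⌊3/1⌋ = 3, remainder 0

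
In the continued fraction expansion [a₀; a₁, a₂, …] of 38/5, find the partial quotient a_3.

2

38 ÷ 5 → quotient 7, remainder 3
5 ÷ 3 → quotient 1, remainder 2
3 ÷ 2 → quotient 1, remainder 1
2 ÷ 1 → quotient 2, remainder 0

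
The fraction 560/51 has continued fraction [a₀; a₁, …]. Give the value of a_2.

Run the Euclidean algorithm, recording each quotient:
560 ÷ 51 → quotient 10, remainder 50
51 ÷ 50 → quotient 1, remainder 1
50 ÷ 1 → quotient 50, remainder 0

50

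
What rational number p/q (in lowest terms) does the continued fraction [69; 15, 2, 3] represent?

Start with 3.
2 + 1/(3/1) = 2 + 1/3 = 7/3
15 + 1/(7/3) = 15 + 3/7 = 108/7
69 + 1/(108/7) = 69 + 7/108 = 7459/108

7459/108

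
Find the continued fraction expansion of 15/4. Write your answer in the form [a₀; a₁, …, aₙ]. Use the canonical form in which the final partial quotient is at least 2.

[3; 1, 3]

15 ÷ 4 → quotient 3, remainder 3
4 ÷ 3 → quotient 1, remainder 1
3 ÷ 1 → quotient 3, remainder 0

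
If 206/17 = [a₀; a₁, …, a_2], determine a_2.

2

206 = 12·17 + 2, so a_0 = 12
17 = 8·2 + 1, so a_1 = 8
2 = 2·1 + 0, so a_2 = 2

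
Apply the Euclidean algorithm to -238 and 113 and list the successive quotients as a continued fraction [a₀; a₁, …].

[-3; 1, 8, 2, 2, 2]

⌊-238/113⌋ = -3, remainder 101
⌊113/101⌋ = 1, remainder 12
⌊101/12⌋ = 8, remainder 5
⌊12/5⌋ = 2, remainder 2
⌊5/2⌋ = 2, remainder 1
⌊2/1⌋ = 2, remainder 0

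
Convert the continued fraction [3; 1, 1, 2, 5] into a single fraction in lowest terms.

97/27

a_0 = 3: 3/1
a_1 = 1: 4/1
a_2 = 1: 7/2
a_3 = 2: 18/5
a_4 = 5: 97/27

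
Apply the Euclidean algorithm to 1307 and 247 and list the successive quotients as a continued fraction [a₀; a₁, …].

⌊1307/247⌋ = 5, remainder 72
⌊247/72⌋ = 3, remainder 31
⌊72/31⌋ = 2, remainder 10
⌊31/10⌋ = 3, remainder 1
⌊10/1⌋ = 10, remainder 0

[5; 3, 2, 3, 10]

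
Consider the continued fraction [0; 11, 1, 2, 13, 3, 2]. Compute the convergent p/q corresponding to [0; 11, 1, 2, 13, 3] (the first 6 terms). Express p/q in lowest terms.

Start with 3.
13 + 1/(3/1) = 13 + 1/3 = 40/3
2 + 1/(40/3) = 2 + 3/40 = 83/40
1 + 1/(83/40) = 1 + 40/83 = 123/83
11 + 1/(123/83) = 11 + 83/123 = 1436/123
0 + 1/(1436/123) = 0 + 123/1436 = 123/1436

123/1436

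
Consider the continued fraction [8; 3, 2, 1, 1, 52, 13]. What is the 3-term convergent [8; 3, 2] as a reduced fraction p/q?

58/7

Starting at the tail and folding back:
Start with 2.
3 + 1/(2/1) = 3 + 1/2 = 7/2
8 + 1/(7/2) = 8 + 2/7 = 58/7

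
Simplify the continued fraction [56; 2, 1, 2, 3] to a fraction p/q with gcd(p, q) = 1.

Work from the innermost term outward:
Start with 3.
2 + 1/(3/1) = 2 + 1/3 = 7/3
1 + 1/(7/3) = 1 + 3/7 = 10/7
2 + 1/(10/7) = 2 + 7/10 = 27/10
56 + 1/(27/10) = 56 + 10/27 = 1522/27

1522/27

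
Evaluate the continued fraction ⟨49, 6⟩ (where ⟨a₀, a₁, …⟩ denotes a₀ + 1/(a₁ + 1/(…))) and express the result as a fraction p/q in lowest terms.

Compute successive convergents:
a_0 = 49: 49/1
a_1 = 6: 295/6

295/6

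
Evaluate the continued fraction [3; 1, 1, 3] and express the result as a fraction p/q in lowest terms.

25/7

Start with 3.
1 + 1/(3/1) = 1 + 1/3 = 4/3
1 + 1/(4/3) = 1 + 3/4 = 7/4
3 + 1/(7/4) = 3 + 4/7 = 25/7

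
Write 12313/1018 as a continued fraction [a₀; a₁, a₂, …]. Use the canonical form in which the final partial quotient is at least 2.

12313 = 12·1018 + 97, so a_0 = 12
1018 = 10·97 + 48, so a_1 = 10
97 = 2·48 + 1, so a_2 = 2
48 = 48·1 + 0, so a_3 = 48

[12; 10, 2, 48]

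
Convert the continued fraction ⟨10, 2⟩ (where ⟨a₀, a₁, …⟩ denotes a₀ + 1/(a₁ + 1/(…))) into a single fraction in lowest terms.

21/2

Start with 2.
10 + 1/(2/1) = 10 + 1/2 = 21/2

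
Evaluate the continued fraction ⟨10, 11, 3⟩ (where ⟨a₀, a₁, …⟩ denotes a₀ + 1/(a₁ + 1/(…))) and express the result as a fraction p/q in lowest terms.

a_0 = 10: 10/1
a_1 = 11: 111/11
a_2 = 3: 343/34

343/34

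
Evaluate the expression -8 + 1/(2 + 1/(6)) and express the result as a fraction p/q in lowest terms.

-98/13

Use the convergent recurrence hₖ = aₖ·hₖ₋₁ + hₖ₋₂ (and likewise for the denominators kₖ):
a_0 = -8: -8/1
a_1 = 2: -15/2
a_2 = 6: -98/13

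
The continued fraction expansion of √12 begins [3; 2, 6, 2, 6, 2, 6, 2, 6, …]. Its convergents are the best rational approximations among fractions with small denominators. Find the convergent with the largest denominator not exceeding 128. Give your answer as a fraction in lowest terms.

List convergents until the denominator exceeds the bound:
a_0 = 3: 3/1  (≤ bound)
a_1 = 2: 7/2  (≤ bound)
a_2 = 6: 45/13  (≤ bound)
a_3 = 2: 97/28  (≤ bound)
a_4 = 6: 627/181  (> 128, stop)

97/28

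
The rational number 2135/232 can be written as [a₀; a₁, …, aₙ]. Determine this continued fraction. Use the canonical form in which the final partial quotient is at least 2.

⌊2135/232⌋ = 9, remainder 47
⌊232/47⌋ = 4, remainder 44
⌊47/44⌋ = 1, remainder 3
⌊44/3⌋ = 14, remainder 2
⌊3/2⌋ = 1, remainder 1
⌊2/1⌋ = 2, remainder 0

[9; 4, 1, 14, 1, 2]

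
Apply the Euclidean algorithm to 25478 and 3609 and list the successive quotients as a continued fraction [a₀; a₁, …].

[7; 16, 1, 3, 1, 2, 15]

25478 = 7·3609 + 215, so a_0 = 7
3609 = 16·215 + 169, so a_1 = 16
215 = 1·169 + 46, so a_2 = 1
169 = 3·46 + 31, so a_3 = 3
46 = 1·31 + 15, so a_4 = 1
31 = 2·15 + 1, so a_5 = 2
15 = 15·1 + 0, so a_6 = 15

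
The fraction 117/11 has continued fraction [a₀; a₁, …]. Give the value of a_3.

117 = 10·11 + 7, so a_0 = 10
11 = 1·7 + 4, so a_1 = 1
7 = 1·4 + 3, so a_2 = 1
4 = 1·3 + 1, so a_3 = 1

1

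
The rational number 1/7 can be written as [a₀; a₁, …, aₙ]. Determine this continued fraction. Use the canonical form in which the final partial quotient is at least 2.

Apply division with remainder until the remainder is 0:
⌊1/7⌋ = 0, remainder 1
⌊7/1⌋ = 7, remainder 0

[0; 7]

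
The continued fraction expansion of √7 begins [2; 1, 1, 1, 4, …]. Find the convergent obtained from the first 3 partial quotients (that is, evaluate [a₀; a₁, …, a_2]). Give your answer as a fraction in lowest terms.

a_0 = 2: 2/1
a_1 = 1: 3/1
a_2 = 1: 5/2

5/2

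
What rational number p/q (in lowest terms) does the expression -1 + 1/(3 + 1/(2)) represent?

-5/7

Compute successive convergents:
a_0 = -1: -1/1
a_1 = 3: -2/3
a_2 = 2: -5/7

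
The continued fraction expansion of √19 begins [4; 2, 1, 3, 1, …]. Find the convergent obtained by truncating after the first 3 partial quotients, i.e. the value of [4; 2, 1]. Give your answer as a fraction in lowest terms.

13/3

Starting at the tail and folding back:
Start with 1.
2 + 1/(1/1) = 2 + 1/1 = 3/1
4 + 1/(3/1) = 4 + 1/3 = 13/3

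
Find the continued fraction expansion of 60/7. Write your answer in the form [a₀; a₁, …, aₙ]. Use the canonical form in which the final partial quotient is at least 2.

60 ÷ 7 → quotient 8, remainder 4
7 ÷ 4 → quotient 1, remainder 3
4 ÷ 3 → quotient 1, remainder 1
3 ÷ 1 → quotient 3, remainder 0

[8; 1, 1, 3]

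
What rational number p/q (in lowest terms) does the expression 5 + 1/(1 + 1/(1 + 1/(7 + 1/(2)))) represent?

177/32

Start with 2.
7 + 1/(2/1) = 7 + 1/2 = 15/2
1 + 1/(15/2) = 1 + 2/15 = 17/15
1 + 1/(17/15) = 1 + 15/17 = 32/17
5 + 1/(32/17) = 5 + 17/32 = 177/32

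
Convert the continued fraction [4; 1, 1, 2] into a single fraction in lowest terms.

Start with 2.
1 + 1/(2/1) = 1 + 1/2 = 3/2
1 + 1/(3/2) = 1 + 2/3 = 5/3
4 + 1/(5/3) = 4 + 3/5 = 23/5

23/5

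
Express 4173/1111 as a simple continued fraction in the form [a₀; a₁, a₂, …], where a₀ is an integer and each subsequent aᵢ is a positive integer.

Repeatedly divide and take the remainder:
4173 ÷ 1111 → quotient 3, remainder 840
1111 ÷ 840 → quotient 1, remainder 271
840 ÷ 271 → quotient 3, remainder 27
271 ÷ 27 → quotient 10, remainder 1
27 ÷ 1 → quotient 27, remainder 0

[3; 1, 3, 10, 27]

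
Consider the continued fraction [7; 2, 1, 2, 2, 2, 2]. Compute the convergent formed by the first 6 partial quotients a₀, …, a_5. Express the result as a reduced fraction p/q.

339/46

Start with 2.
2 + 1/(2/1) = 2 + 1/2 = 5/2
2 + 1/(5/2) = 2 + 2/5 = 12/5
1 + 1/(12/5) = 1 + 5/12 = 17/12
2 + 1/(17/12) = 2 + 12/17 = 46/17
7 + 1/(46/17) = 7 + 17/46 = 339/46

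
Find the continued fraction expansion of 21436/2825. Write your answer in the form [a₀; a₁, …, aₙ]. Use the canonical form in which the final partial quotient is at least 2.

Repeatedly divide and take the remainder:
21436 ÷ 2825 → quotient 7, remainder 1661
2825 ÷ 1661 → quotient 1, remainder 1164
1661 ÷ 1164 → quotient 1, remainder 497
1164 ÷ 497 → quotient 2, remainder 170
497 ÷ 170 → quotient 2, remainder 157
170 ÷ 157 → quotient 1, remainder 13
157 ÷ 13 → quotient 12, remainder 1
13 ÷ 1 → quotient 13, remainder 0

[7; 1, 1, 2, 2, 1, 12, 13]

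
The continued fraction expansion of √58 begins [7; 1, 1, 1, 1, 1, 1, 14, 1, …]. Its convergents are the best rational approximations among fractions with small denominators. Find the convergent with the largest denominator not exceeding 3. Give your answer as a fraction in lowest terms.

List convergents until the denominator exceeds the bound:
a_0 = 7: 7/1  (≤ bound)
a_1 = 1: 8/1  (≤ bound)
a_2 = 1: 15/2  (≤ bound)
a_3 = 1: 23/3  (≤ bound)
a_4 = 1: 38/5  (> 3, stop)

23/3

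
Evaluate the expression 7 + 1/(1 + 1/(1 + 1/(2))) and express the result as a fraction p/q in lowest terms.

38/5

Start with 2.
1 + 1/(2/1) = 1 + 1/2 = 3/2
1 + 1/(3/2) = 1 + 2/3 = 5/3
7 + 1/(5/3) = 7 + 3/5 = 38/5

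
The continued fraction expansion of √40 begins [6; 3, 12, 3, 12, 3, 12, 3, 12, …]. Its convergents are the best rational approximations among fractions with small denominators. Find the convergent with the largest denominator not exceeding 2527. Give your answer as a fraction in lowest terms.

8886/1405

a_0 = 6: 6/1  (≤ bound)
a_1 = 3: 19/3  (≤ bound)
a_2 = 12: 234/37  (≤ bound)
a_3 = 3: 721/114  (≤ bound)
a_4 = 12: 8886/1405  (≤ bound)
a_5 = 3: 27379/4329  (> 2527, stop)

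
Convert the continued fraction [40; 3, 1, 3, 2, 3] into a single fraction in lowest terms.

a_0 = 40: 40/1
a_1 = 3: 121/3
a_2 = 1: 161/4
a_3 = 3: 604/15
a_4 = 2: 1369/34
a_5 = 3: 4711/117

4711/117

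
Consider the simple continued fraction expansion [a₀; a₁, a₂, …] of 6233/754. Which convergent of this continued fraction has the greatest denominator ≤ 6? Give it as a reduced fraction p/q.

33/4

a_0 = 8: 8/1  (≤ bound)
a_1 = 3: 25/3  (≤ bound)
a_2 = 1: 33/4  (≤ bound)
a_3 = 3: 124/15  (> 6, stop)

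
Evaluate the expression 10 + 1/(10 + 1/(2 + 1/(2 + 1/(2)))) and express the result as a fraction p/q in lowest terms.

a_0 = 10: 10/1
a_1 = 10: 101/10
a_2 = 2: 212/21
a_3 = 2: 525/52
a_4 = 2: 1262/125

1262/125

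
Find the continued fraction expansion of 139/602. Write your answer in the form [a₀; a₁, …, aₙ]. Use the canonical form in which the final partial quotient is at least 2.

[0; 4, 3, 46]

139 = 0·602 + 139, so a_0 = 0
602 = 4·139 + 46, so a_1 = 4
139 = 3·46 + 1, so a_2 = 3
46 = 46·1 + 0, so a_3 = 46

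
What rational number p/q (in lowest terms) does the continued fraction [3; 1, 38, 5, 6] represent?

Start with 6.
5 + 1/(6/1) = 5 + 1/6 = 31/6
38 + 1/(31/6) = 38 + 6/31 = 1184/31
1 + 1/(1184/31) = 1 + 31/1184 = 1215/1184
3 + 1/(1215/1184) = 3 + 1184/1215 = 4829/1215

4829/1215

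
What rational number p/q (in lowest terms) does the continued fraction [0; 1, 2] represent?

Work from the innermost term outward:
Start with 2.
1 + 1/(2/1) = 1 + 1/2 = 3/2
0 + 1/(3/2) = 0 + 2/3 = 2/3

2/3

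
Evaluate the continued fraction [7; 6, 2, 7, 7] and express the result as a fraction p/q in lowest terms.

4951/692

a_0 = 7: 7/1
a_1 = 6: 43/6
a_2 = 2: 93/13
a_3 = 7: 694/97
a_4 = 7: 4951/692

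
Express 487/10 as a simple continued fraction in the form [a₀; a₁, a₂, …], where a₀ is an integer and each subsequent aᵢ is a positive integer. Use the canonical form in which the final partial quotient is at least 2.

[48; 1, 2, 3]

487 = 48·10 + 7, so a_0 = 48
10 = 1·7 + 3, so a_1 = 1
7 = 2·3 + 1, so a_2 = 2
3 = 3·1 + 0, so a_3 = 3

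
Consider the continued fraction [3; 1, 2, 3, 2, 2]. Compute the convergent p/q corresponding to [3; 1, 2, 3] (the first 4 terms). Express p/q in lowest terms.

Start with 3.
2 + 1/(3/1) = 2 + 1/3 = 7/3
1 + 1/(7/3) = 1 + 3/7 = 10/7
3 + 1/(10/7) = 3 + 7/10 = 37/10

37/10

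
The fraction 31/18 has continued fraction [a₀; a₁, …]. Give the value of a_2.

2

31 = 1·18 + 13, so a_0 = 1
18 = 1·13 + 5, so a_1 = 1
13 = 2·5 + 3, so a_2 = 2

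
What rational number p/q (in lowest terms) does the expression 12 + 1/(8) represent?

Compute successive convergents:
a_0 = 12: 12/1
a_1 = 8: 97/8

97/8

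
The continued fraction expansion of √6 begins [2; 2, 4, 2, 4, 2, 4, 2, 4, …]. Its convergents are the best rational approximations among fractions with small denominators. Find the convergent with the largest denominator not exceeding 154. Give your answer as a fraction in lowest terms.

218/89

List convergents until the denominator exceeds the bound:
a_0 = 2: 2/1  (≤ bound)
a_1 = 2: 5/2  (≤ bound)
a_2 = 4: 22/9  (≤ bound)
a_3 = 2: 49/20  (≤ bound)
a_4 = 4: 218/89  (≤ bound)
a_5 = 2: 485/198  (> 154, stop)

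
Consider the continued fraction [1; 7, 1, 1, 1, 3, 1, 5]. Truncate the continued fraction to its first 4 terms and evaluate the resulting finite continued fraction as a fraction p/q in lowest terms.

Start with 1.
1 + 1/(1/1) = 1 + 1/1 = 2/1
7 + 1/(2/1) = 7 + 1/2 = 15/2
1 + 1/(15/2) = 1 + 2/15 = 17/15

17/15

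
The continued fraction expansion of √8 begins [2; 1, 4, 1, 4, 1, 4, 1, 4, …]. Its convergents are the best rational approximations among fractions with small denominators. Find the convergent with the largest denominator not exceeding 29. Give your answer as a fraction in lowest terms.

82/29

List convergents until the denominator exceeds the bound:
a_0 = 2: 2/1  (≤ bound)
a_1 = 1: 3/1  (≤ bound)
a_2 = 4: 14/5  (≤ bound)
a_3 = 1: 17/6  (≤ bound)
a_4 = 4: 82/29  (≤ bound)
a_5 = 1: 99/35  (> 29, stop)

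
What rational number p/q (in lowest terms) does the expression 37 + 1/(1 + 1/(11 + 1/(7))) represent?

Compute successive convergents:
a_0 = 37: 37/1
a_1 = 1: 38/1
a_2 = 11: 455/12
a_3 = 7: 3223/85

3223/85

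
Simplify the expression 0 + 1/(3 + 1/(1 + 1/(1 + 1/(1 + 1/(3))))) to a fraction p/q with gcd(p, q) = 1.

11/40

a_0 = 0: 0/1
a_1 = 3: 1/3
a_2 = 1: 1/4
a_3 = 1: 2/7
a_4 = 1: 3/11
a_5 = 3: 11/40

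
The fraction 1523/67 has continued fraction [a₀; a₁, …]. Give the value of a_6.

1

⌊1523/67⌋ = 22, remainder 49
⌊67/49⌋ = 1, remainder 18
⌊49/18⌋ = 2, remainder 13
⌊18/13⌋ = 1, remainder 5
⌊13/5⌋ = 2, remainder 3
⌊5/3⌋ = 1, remainder 2
⌊3/2⌋ = 1, remainder 1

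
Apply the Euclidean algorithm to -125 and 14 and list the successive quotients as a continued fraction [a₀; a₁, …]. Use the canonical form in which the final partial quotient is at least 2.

[-9; 14]

Apply division with remainder until the remainder is 0:
-125 = -9·14 + 1, so a_0 = -9
14 = 14·1 + 0, so a_1 = 14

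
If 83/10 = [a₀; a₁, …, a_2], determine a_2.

83 ÷ 10 → quotient 8, remainder 3
10 ÷ 3 → quotient 3, remainder 1
3 ÷ 1 → quotient 3, remainder 0

3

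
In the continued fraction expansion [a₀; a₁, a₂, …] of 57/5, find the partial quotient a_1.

2

Run the Euclidean algorithm, recording each quotient:
57 ÷ 5 → quotient 11, remainder 2
5 ÷ 2 → quotient 2, remainder 1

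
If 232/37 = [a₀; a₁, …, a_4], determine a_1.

232 = 6·37 + 10, so a_0 = 6
37 = 3·10 + 7, so a_1 = 3

3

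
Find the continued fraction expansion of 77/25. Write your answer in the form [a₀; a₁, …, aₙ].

Run the Euclidean algorithm, recording each quotient:
77 ÷ 25 → quotient 3, remainder 2
25 ÷ 2 → quotient 12, remainder 1
2 ÷ 1 → quotient 2, remainder 0

[3; 12, 2]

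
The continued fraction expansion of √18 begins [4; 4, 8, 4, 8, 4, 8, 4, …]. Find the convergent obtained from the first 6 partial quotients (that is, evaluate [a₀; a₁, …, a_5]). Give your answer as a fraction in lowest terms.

19601/4620

Use the convergent recurrence hₖ = aₖ·hₖ₋₁ + hₖ₋₂ (and likewise for the denominators kₖ):
a_0 = 4: 4/1
a_1 = 4: 17/4
a_2 = 8: 140/33
a_3 = 4: 577/136
a_4 = 8: 4756/1121
a_5 = 4: 19601/4620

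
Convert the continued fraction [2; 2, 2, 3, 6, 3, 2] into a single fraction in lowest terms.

1888/783

Start with 2.
3 + 1/(2/1) = 3 + 1/2 = 7/2
6 + 1/(7/2) = 6 + 2/7 = 44/7
3 + 1/(44/7) = 3 + 7/44 = 139/44
2 + 1/(139/44) = 2 + 44/139 = 322/139
2 + 1/(322/139) = 2 + 139/322 = 783/322
2 + 1/(783/322) = 2 + 322/783 = 1888/783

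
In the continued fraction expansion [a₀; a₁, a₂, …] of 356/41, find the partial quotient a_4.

356 = 8·41 + 28, so a_0 = 8
41 = 1·28 + 13, so a_1 = 1
28 = 2·13 + 2, so a_2 = 2
13 = 6·2 + 1, so a_3 = 6
2 = 2·1 + 0, so a_4 = 2

2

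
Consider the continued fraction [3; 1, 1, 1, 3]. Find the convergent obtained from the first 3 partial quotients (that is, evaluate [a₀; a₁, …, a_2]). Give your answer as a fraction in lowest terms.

7/2

Build up convergents one term at a time:
a_0 = 3: 3/1
a_1 = 1: 4/1
a_2 = 1: 7/2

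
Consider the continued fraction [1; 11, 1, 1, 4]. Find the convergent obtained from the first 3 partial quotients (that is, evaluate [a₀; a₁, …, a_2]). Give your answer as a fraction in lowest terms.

Starting at the tail and folding back:
Start with 1.
11 + 1/(1/1) = 11 + 1/1 = 12/1
1 + 1/(12/1) = 1 + 1/12 = 13/12

13/12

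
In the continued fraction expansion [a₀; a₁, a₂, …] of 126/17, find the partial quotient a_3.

⌊126/17⌋ = 7, remainder 7
⌊17/7⌋ = 2, remainder 3
⌊7/3⌋ = 2, remainder 1
⌊3/1⌋ = 3, remainder 0

3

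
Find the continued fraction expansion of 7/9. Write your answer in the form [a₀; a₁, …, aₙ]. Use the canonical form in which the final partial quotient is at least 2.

Repeatedly divide and take the remainder:
7 ÷ 9 → quotient 0, remainder 7
9 ÷ 7 → quotient 1, remainder 2
7 ÷ 2 → quotient 3, remainder 1
2 ÷ 1 → quotient 2, remainder 0

[0; 1, 3, 2]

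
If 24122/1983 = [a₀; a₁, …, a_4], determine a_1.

⌊24122/1983⌋ = 12, remainder 326
⌊1983/326⌋ = 6, remainder 27

6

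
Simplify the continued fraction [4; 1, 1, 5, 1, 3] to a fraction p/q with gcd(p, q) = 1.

a_0 = 4: 4/1
a_1 = 1: 5/1
a_2 = 1: 9/2
a_3 = 5: 50/11
a_4 = 1: 59/13
a_5 = 3: 227/50

227/50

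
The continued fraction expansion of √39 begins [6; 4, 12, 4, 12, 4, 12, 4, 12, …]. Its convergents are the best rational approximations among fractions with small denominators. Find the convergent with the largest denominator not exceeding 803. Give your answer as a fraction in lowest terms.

1249/200

a_0 = 6: 6/1  (≤ bound)
a_1 = 4: 25/4  (≤ bound)
a_2 = 12: 306/49  (≤ bound)
a_3 = 4: 1249/200  (≤ bound)
a_4 = 12: 15294/2449  (> 803, stop)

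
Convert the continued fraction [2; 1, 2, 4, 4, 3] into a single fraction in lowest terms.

Use the convergent recurrence hₖ = aₖ·hₖ₋₁ + hₖ₋₂ (and likewise for the denominators kₖ):
a_0 = 2: 2/1
a_1 = 1: 3/1
a_2 = 2: 8/3
a_3 = 4: 35/13
a_4 = 4: 148/55
a_5 = 3: 479/178

479/178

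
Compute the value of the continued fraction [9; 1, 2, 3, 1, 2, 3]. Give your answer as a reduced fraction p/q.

1173/121

Start with 3.
2 + 1/(3/1) = 2 + 1/3 = 7/3
1 + 1/(7/3) = 1 + 3/7 = 10/7
3 + 1/(10/7) = 3 + 7/10 = 37/10
2 + 1/(37/10) = 2 + 10/37 = 84/37
1 + 1/(84/37) = 1 + 37/84 = 121/84
9 + 1/(121/84) = 9 + 84/121 = 1173/121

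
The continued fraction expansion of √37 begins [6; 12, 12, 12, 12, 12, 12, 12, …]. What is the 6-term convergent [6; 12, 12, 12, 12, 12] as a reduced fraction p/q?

1555849/255780

Start with 12.
12 + 1/(12/1) = 12 + 1/12 = 145/12
12 + 1/(145/12) = 12 + 12/145 = 1752/145
12 + 1/(1752/145) = 12 + 145/1752 = 21169/1752
12 + 1/(21169/1752) = 12 + 1752/21169 = 255780/21169
6 + 1/(255780/21169) = 6 + 21169/255780 = 1555849/255780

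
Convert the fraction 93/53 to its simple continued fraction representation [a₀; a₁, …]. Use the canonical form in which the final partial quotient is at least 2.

[1; 1, 3, 13]

⌊93/53⌋ = 1, remainder 40
⌊53/40⌋ = 1, remainder 13
⌊40/13⌋ = 3, remainder 1
⌊13/1⌋ = 13, remainder 0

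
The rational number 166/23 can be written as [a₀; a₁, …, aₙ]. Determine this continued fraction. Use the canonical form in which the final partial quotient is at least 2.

166 = 7·23 + 5, so a_0 = 7
23 = 4·5 + 3, so a_1 = 4
5 = 1·3 + 2, so a_2 = 1
3 = 1·2 + 1, so a_3 = 1
2 = 2·1 + 0, so a_4 = 2

[7; 4, 1, 1, 2]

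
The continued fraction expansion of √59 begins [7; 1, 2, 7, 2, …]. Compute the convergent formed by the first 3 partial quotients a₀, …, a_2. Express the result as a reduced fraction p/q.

a_0 = 7: 7/1
a_1 = 1: 8/1
a_2 = 2: 23/3

23/3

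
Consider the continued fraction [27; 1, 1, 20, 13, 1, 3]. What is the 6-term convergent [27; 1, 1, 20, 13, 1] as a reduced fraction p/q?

15847/576

a_0 = 27: 27/1
a_1 = 1: 28/1
a_2 = 1: 55/2
a_3 = 20: 1128/41
a_4 = 13: 14719/535
a_5 = 1: 15847/576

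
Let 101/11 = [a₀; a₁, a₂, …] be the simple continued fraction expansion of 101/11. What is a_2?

101 ÷ 11 → quotient 9, remainder 2
11 ÷ 2 → quotient 5, remainder 1
2 ÷ 1 → quotient 2, remainder 0

2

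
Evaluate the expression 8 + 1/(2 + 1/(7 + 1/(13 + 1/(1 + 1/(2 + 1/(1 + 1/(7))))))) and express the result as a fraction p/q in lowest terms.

Use the convergent recurrence hₖ = aₖ·hₖ₋₁ + hₖ₋₂ (and likewise for the denominators kₖ):
a_0 = 8: 8/1
a_1 = 2: 17/2
a_2 = 7: 127/15
a_3 = 13: 1668/197
a_4 = 1: 1795/212
a_5 = 2: 5258/621
a_6 = 1: 7053/833
a_7 = 7: 54629/6452

54629/6452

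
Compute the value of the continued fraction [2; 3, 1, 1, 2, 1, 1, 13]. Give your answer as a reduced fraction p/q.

1331/584

Start with 13.
1 + 1/(13/1) = 1 + 1/13 = 14/13
1 + 1/(14/13) = 1 + 13/14 = 27/14
2 + 1/(27/14) = 2 + 14/27 = 68/27
1 + 1/(68/27) = 1 + 27/68 = 95/68
1 + 1/(95/68) = 1 + 68/95 = 163/95
3 + 1/(163/95) = 3 + 95/163 = 584/163
2 + 1/(584/163) = 2 + 163/584 = 1331/584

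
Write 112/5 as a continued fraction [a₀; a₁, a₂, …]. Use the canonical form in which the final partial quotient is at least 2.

[22; 2, 2]

Run the Euclidean algorithm, recording each quotient:
112 ÷ 5 → quotient 22, remainder 2
5 ÷ 2 → quotient 2, remainder 1
2 ÷ 1 → quotient 2, remainder 0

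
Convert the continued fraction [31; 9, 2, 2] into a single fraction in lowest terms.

Use the convergent recurrence hₖ = aₖ·hₖ₋₁ + hₖ₋₂ (and likewise for the denominators kₖ):
a_0 = 31: 31/1
a_1 = 9: 280/9
a_2 = 2: 591/19
a_3 = 2: 1462/47

1462/47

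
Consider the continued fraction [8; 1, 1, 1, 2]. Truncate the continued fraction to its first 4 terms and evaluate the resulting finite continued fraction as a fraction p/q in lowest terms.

Work from the innermost term outward:
Start with 1.
1 + 1/(1/1) = 1 + 1/1 = 2/1
1 + 1/(2/1) = 1 + 1/2 = 3/2
8 + 1/(3/2) = 8 + 2/3 = 26/3

26/3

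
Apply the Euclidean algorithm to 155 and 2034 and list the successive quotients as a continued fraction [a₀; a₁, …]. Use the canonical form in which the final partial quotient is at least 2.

[0; 13, 8, 6, 3]

Repeatedly divide and take the remainder:
155 = 0·2034 + 155, so a_0 = 0
2034 = 13·155 + 19, so a_1 = 13
155 = 8·19 + 3, so a_2 = 8
19 = 6·3 + 1, so a_3 = 6
3 = 3·1 + 0, so a_4 = 3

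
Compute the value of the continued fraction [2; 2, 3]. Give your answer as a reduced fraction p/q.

17/7

a_0 = 2: 2/1
a_1 = 2: 5/2
a_2 = 3: 17/7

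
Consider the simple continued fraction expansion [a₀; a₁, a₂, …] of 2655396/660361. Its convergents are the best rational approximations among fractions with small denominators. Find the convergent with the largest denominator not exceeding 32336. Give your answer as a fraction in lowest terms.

a_0 = 4: 4/1  (≤ bound)
a_1 = 47: 189/47  (≤ bound)
a_2 = 3: 571/142  (≤ bound)
a_3 = 45: 25884/6437  (≤ bound)
a_4 = 1: 26455/6579  (≤ bound)
a_5 = 2: 78794/19595  (≤ bound)
a_6 = 2: 184043/45769  (> 32336, stop)

78794/19595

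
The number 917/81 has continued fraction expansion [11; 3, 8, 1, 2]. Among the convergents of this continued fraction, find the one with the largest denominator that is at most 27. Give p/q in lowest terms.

List convergents until the denominator exceeds the bound:
a_0 = 11: 11/1  (≤ bound)
a_1 = 3: 34/3  (≤ bound)
a_2 = 8: 283/25  (≤ bound)
a_3 = 1: 317/28  (> 27, stop)

283/25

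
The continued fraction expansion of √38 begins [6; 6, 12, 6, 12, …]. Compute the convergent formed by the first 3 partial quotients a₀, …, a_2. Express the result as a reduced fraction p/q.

Start with 12.
6 + 1/(12/1) = 6 + 1/12 = 73/12
6 + 1/(73/12) = 6 + 12/73 = 450/73

450/73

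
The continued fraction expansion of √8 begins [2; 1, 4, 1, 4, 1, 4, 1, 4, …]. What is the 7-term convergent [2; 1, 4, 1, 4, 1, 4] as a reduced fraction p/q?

478/169

Start with 4.
1 + 1/(4/1) = 1 + 1/4 = 5/4
4 + 1/(5/4) = 4 + 4/5 = 24/5
1 + 1/(24/5) = 1 + 5/24 = 29/24
4 + 1/(29/24) = 4 + 24/29 = 140/29
1 + 1/(140/29) = 1 + 29/140 = 169/140
2 + 1/(169/140) = 2 + 140/169 = 478/169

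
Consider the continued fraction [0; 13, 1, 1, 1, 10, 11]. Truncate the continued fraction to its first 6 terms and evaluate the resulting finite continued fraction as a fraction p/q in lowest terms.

32/437

Start with 10.
1 + 1/(10/1) = 1 + 1/10 = 11/10
1 + 1/(11/10) = 1 + 10/11 = 21/11
1 + 1/(21/11) = 1 + 11/21 = 32/21
13 + 1/(32/21) = 13 + 21/32 = 437/32
0 + 1/(437/32) = 0 + 32/437 = 32/437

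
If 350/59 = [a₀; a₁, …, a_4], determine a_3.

⌊350/59⌋ = 5, remainder 55
⌊59/55⌋ = 1, remainder 4
⌊55/4⌋ = 13, remainder 3
⌊4/3⌋ = 1, remainder 1

1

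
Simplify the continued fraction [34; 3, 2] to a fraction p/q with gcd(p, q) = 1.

Start with 2.
3 + 1/(2/1) = 3 + 1/2 = 7/2
34 + 1/(7/2) = 34 + 2/7 = 240/7

240/7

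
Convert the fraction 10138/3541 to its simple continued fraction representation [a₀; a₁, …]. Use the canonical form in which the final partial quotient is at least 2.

⌊10138/3541⌋ = 2, remainder 3056
⌊3541/3056⌋ = 1, remainder 485
⌊3056/485⌋ = 6, remainder 146
⌊485/146⌋ = 3, remainder 47
⌊146/47⌋ = 3, remainder 5
⌊47/5⌋ = 9, remainder 2
⌊5/2⌋ = 2, remainder 1
⌊2/1⌋ = 2, remainder 0

[2; 1, 6, 3, 3, 9, 2, 2]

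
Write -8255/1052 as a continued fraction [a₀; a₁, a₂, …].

[-8; 6, 1, 1, 6, 1, 4, 2]

⌊-8255/1052⌋ = -8, remainder 161
⌊1052/161⌋ = 6, remainder 86
⌊161/86⌋ = 1, remainder 75
⌊86/75⌋ = 1, remainder 11
⌊75/11⌋ = 6, remainder 9
⌊11/9⌋ = 1, remainder 2
⌊9/2⌋ = 4, remainder 1
⌊2/1⌋ = 2, remainder 0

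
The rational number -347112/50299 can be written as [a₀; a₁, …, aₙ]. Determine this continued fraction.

-347112 ÷ 50299 → quotient -7, remainder 4981
50299 ÷ 4981 → quotient 10, remainder 489
4981 ÷ 489 → quotient 10, remainder 91
489 ÷ 91 → quotient 5, remainder 34
91 ÷ 34 → quotient 2, remainder 23
34 ÷ 23 → quotient 1, remainder 11
23 ÷ 11 → quotient 2, remainder 1
11 ÷ 1 → quotient 11, remainder 0

[-7; 10, 10, 5, 2, 1, 2, 11]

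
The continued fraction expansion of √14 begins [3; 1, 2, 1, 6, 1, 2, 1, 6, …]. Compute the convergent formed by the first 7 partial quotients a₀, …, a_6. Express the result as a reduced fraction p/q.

Use the convergent recurrence hₖ = aₖ·hₖ₋₁ + hₖ₋₂ (and likewise for the denominators kₖ):
a_0 = 3: 3/1
a_1 = 1: 4/1
a_2 = 2: 11/3
a_3 = 1: 15/4
a_4 = 6: 101/27
a_5 = 1: 116/31
a_6 = 2: 333/89

333/89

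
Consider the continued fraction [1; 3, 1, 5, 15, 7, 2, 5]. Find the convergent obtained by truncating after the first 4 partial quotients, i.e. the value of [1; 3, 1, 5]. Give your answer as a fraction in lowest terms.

Compute successive convergents:
a_0 = 1: 1/1
a_1 = 3: 4/3
a_2 = 1: 5/4
a_3 = 5: 29/23

29/23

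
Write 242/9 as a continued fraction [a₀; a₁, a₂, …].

[26; 1, 8]

⌊242/9⌋ = 26, remainder 8
⌊9/8⌋ = 1, remainder 1
⌊8/1⌋ = 8, remainder 0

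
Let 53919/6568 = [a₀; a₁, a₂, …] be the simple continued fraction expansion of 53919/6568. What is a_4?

2

53919 = 8·6568 + 1375, so a_0 = 8
6568 = 4·1375 + 1068, so a_1 = 4
1375 = 1·1068 + 307, so a_2 = 1
1068 = 3·307 + 147, so a_3 = 3
307 = 2·147 + 13, so a_4 = 2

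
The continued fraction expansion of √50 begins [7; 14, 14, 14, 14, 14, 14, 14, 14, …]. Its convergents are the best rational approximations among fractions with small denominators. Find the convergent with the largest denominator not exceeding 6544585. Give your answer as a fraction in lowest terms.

3880899/548842

List convergents until the denominator exceeds the bound:
a_0 = 7: 7/1  (≤ bound)
a_1 = 14: 99/14  (≤ bound)
a_2 = 14: 1393/197  (≤ bound)
a_3 = 14: 19601/2772  (≤ bound)
a_4 = 14: 275807/39005  (≤ bound)
a_5 = 14: 3880899/548842  (≤ bound)
a_6 = 14: 54608393/7722793  (> 6544585, stop)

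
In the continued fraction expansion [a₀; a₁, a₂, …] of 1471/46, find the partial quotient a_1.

⌊1471/46⌋ = 31, remainder 45
⌊46/45⌋ = 1, remainder 1

1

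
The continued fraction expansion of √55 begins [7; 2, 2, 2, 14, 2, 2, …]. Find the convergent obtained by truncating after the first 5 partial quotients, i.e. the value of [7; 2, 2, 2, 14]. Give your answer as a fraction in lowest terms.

1283/173

Start with 14.
2 + 1/(14/1) = 2 + 1/14 = 29/14
2 + 1/(29/14) = 2 + 14/29 = 72/29
2 + 1/(72/29) = 2 + 29/72 = 173/72
7 + 1/(173/72) = 7 + 72/173 = 1283/173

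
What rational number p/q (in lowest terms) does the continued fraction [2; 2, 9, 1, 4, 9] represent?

Start with 9.
4 + 1/(9/1) = 4 + 1/9 = 37/9
1 + 1/(37/9) = 1 + 9/37 = 46/37
9 + 1/(46/37) = 9 + 37/46 = 451/46
2 + 1/(451/46) = 2 + 46/451 = 948/451
2 + 1/(948/451) = 2 + 451/948 = 2347/948

2347/948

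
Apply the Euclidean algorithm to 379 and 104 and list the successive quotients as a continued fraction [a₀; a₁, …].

[3; 1, 1, 1, 4, 3, 2]

379 ÷ 104 → quotient 3, remainder 67
104 ÷ 67 → quotient 1, remainder 37
67 ÷ 37 → quotient 1, remainder 30
37 ÷ 30 → quotient 1, remainder 7
30 ÷ 7 → quotient 4, remainder 2
7 ÷ 2 → quotient 3, remainder 1
2 ÷ 1 → quotient 2, remainder 0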